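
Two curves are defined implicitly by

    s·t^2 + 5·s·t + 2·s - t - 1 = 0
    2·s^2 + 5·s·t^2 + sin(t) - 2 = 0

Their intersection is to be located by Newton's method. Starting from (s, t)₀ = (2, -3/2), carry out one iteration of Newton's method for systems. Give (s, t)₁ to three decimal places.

(-0.456, -2.161)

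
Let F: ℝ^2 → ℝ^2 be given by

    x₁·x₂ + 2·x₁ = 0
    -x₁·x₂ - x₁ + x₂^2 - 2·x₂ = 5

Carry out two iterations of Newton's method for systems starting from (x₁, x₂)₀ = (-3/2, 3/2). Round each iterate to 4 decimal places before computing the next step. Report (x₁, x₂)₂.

(0.3762, 3.8839)

At (-3/2, 3/2): F = (-5.2500, -2.0000).
Jacobian J = [[x₂ + 2, x₁], [-x₂ - 1, -x₁ + 2·x₂ - 2]].
At the point, J = [[3.5000, -1.5000], [-2.5000, 2.5000]] (det J = 5.0000).
Solving J·Δ = −F gives Δ = (3.2250, 4.0250).
Then the next iterate is (x₁, x₂)₁ = (1.7250, 5.5250).
Round to (1.7250, 5.5250) and repeat: F = (12.980625, 3.2200), J = [[7.5250, 1.7250], [-6.5250, 7.3250]].
Δ = (-1.3488, -1.6411), so (x₁, x₂)₂ = (0.3762, 3.8839).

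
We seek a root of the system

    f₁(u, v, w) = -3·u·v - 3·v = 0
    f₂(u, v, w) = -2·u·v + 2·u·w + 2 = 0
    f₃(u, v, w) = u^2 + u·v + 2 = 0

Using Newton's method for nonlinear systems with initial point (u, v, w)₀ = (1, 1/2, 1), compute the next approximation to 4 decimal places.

(-0.3333, 0.3333, 0.0000)

At (1, 1/2, 1): F = (-3.0000, 3.0000, 3.5000).
Jacobian J = [[-3·v, -3·u - 3, 0], [-2·v + 2·w, -2·u, 2·u], [2·u + v, u, 0]].
At the point, J = [[-1.5000, -6.0000, 0.0000], [1.0000, -2.0000, 2.0000], [2.5000, 1.0000, 0.0000]] (det J = -27.0000).
Solving J·Δ = −F gives Δ = (-1.3333, -0.1667, -1.0000).
Then the next iterate is (u, v, w)₁ = (-0.3333, 0.3333, 0.0000).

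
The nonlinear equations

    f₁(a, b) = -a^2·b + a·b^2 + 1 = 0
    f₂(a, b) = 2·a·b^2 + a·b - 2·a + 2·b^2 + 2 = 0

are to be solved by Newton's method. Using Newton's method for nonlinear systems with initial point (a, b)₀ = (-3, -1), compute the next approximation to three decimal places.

(-1.000, -2.000)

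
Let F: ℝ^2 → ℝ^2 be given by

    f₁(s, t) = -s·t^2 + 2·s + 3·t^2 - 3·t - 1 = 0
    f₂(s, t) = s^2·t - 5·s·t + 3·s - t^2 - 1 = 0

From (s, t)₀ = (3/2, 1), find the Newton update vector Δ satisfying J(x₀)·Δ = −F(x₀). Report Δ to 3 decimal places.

(-0.500, -0.448)

At (3/2, 1): F = (0.500, -2.750).
Jacobian J = [[-t^2 + 2, -2·s·t + 6·t - 3], [2·s·t - 5·t + 3, s^2 - 5·s - 2·t]].
At the point, J = [[1.000, 0.000], [1.000, -7.250]] (det J = -7.250).
Solving J·Δ = −F gives Δ = (-0.500, -0.448).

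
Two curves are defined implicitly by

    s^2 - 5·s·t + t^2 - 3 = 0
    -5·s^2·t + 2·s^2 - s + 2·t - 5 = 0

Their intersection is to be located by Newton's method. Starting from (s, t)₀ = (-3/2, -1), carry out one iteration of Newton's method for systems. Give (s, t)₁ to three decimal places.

(-1.604, 0.356)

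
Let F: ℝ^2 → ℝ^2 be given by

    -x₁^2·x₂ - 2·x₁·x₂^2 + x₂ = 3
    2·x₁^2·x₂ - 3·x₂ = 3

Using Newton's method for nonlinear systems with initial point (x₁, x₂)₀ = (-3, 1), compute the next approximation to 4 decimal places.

(-1.8611, 1.1111)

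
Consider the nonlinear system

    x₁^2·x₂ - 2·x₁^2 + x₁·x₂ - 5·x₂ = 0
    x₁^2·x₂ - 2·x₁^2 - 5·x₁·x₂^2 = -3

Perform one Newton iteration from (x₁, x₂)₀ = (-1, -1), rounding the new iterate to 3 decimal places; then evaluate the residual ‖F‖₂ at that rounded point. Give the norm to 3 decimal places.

1.362

At (-1, -1): F = (3.000, 5.000).
Jacobian J = [[2·x₁·x₂ - 4·x₁ + x₂, x₁^2 + x₁ - 5], [2·x₁·x₂ - 4·x₁ - 5·x₂^2, x₁^2 - 10·x₁·x₂]].
At the point, J = [[5.000, -5.000], [1.000, -9.000]] (det J = -40.000).
Solving J·Δ = −F gives Δ = (-0.050, 0.550).
Then the next iterate is (x₁, x₂)₁ = (-1.050, -0.450).
Re-evaluating at (-1.050, -0.450): F = (0.02137, 1.362), so ‖F‖₂ = 1.362.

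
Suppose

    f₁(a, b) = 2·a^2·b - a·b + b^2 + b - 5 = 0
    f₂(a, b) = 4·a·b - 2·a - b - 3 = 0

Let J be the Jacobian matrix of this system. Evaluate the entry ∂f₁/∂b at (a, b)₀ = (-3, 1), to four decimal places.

∂f₁/∂b = 2·a^2 - a + 2·b + 1.
At (-3, 1) this is 24.0000.

24.0000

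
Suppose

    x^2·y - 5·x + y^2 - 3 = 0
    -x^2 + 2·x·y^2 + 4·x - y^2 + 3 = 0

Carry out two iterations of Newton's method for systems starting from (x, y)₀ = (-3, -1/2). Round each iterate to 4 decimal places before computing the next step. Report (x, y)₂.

(-0.4822, -0.7805)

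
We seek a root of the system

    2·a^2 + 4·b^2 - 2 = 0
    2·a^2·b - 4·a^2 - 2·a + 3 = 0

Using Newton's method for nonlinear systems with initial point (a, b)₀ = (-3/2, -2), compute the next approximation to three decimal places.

(-1.165, -0.969)

At (-3/2, -2): F = (18.500, -12.000).
Jacobian J = [[4·a, 8·b], [4·a·b - 8·a - 2, 2·a^2]].
At the point, J = [[-6.000, -16.000], [22.000, 4.500]] (det J = 325.000).
Solving J·Δ = −F gives Δ = (0.335, 1.031).
Then the next iterate is (a, b)₁ = (-1.165, -0.969).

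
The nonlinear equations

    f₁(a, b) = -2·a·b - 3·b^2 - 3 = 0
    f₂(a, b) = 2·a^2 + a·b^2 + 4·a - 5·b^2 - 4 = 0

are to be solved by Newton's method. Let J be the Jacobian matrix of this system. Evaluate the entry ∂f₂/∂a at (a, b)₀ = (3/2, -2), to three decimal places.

∂f₂/∂a = 4·a + b^2 + 4.
At (3/2, -2) this is 14.000.

14.000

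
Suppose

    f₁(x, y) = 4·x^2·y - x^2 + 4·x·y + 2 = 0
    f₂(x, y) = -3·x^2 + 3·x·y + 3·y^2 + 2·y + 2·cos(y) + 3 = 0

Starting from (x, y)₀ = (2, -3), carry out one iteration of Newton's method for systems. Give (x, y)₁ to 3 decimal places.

(1.191, -2.073)

At (2, -3): F = (-74.000, -7.97998).
Jacobian J = [[8·x·y - 2·x + 4·y, 4·x^2 + 4·x], [-6·x + 3·y, 3·x + 6·y - 2·sin(y) + 2]].
At the point, J = [[-64.000, 24.000], [-21.000, -9.71776]] (det J = 1125.93664).
Solving J·Δ = −F gives Δ = (-0.809, 0.927).
Then the next iterate is (x, y)₁ = (1.191, -2.073).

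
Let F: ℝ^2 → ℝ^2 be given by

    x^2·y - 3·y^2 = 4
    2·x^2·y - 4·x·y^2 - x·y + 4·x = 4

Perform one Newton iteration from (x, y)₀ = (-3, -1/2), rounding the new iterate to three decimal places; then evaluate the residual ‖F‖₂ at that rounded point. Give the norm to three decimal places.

8.390

At (-3, -1/2): F = (-9.250, -23.500).
Jacobian J = [[2·x·y, x^2 - 6·y], [4·x·y - 4·y^2 - y + 4, 2·x^2 - 8·x·y - x]].
At the point, J = [[3.000, 12.000], [9.500, 9.000]] (det J = -87.000).
Solving J·Δ = −F gives Δ = (2.284, 0.200).
Then the next iterate is (x, y)₁ = (-0.716, -0.300).
Re-evaluating at (-0.716, -0.300): F = (-4.42380, -7.12863), so ‖F‖₂ = 8.390.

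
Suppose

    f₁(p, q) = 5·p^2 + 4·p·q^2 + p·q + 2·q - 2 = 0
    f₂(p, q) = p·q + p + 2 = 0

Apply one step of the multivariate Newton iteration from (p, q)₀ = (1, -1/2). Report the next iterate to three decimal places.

At (1, -1/2): F = (2.500, 2.500).
Jacobian J = [[10·p + 4·q^2 + q, 8·p·q + p + 2], [q + 1, p]].
At the point, J = [[10.500, -1.000], [0.500, 1.000]] (det J = 11.000).
Solving J·Δ = −F gives Δ = (-0.455, -2.273).
Then the next iterate is (p, q)₁ = (0.545, -2.773).

(0.545, -2.773)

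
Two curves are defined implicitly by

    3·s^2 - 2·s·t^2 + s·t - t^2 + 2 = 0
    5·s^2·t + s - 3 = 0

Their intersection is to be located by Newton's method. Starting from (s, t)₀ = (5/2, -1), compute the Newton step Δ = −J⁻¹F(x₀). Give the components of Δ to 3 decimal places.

At (5/2, -1): F = (12.250, -31.750).
Jacobian J = [[6·s - 2·t^2 + t, -4·s·t + s - 2·t], [10·s·t + 1, 5·s^2]].
At the point, J = [[12.000, 14.500], [-24.000, 31.250]] (det J = 723.000).
Solving J·Δ = −F gives Δ = (-1.166, 0.120).

(-1.166, 0.120)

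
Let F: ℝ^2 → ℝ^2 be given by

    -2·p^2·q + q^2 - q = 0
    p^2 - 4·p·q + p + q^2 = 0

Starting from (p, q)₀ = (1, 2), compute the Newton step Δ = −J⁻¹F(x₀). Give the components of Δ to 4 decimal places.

(-0.4000, -1.2000)

At (1, 2): F = (-2.0000, -2.0000).
Jacobian J = [[-4·p·q, -2·p^2 + 2·q - 1], [2·p - 4·q + 1, -4·p + 2·q]].
At the point, J = [[-8.0000, 1.0000], [-5.0000, 0.0000]] (det J = 5.0000).
Solving J·Δ = −F gives Δ = (-0.4000, -1.2000).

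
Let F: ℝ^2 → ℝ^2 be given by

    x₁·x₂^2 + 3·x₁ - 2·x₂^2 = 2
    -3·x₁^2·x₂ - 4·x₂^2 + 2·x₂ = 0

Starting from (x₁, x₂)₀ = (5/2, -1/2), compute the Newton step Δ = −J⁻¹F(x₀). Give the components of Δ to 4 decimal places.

(-1.8051, -0.4834)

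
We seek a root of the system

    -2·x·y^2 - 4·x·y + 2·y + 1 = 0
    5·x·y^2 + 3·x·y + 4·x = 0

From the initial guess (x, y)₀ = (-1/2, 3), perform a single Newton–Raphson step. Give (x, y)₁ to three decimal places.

(-1.359, -1.776)

At (-1/2, 3): F = (22.000, -29.000).
Jacobian J = [[-2·y^2 - 4·y, -4·x·y - 4·x + 2], [5·y^2 + 3·y + 4, 10·x·y + 3·x]].
At the point, J = [[-30.000, 10.000], [58.000, -16.500]] (det J = -85.000).
Solving J·Δ = −F gives Δ = (-0.859, -4.776).
Then the next iterate is (x, y)₁ = (-1.359, -1.776).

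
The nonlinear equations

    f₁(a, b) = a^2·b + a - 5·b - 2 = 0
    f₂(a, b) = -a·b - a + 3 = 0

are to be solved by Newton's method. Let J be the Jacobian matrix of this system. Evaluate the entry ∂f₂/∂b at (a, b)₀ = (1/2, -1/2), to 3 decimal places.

∂f₂/∂b = -a.
At (1/2, -1/2) this is -0.500.

-0.500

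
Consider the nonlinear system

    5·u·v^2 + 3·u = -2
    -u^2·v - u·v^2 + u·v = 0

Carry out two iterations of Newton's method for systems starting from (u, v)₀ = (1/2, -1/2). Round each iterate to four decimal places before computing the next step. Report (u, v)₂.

At (1/2, -1/2): F = (4.1250, -0.2500).
Jacobian J = [[5·v^2 + 3, 10·u·v], [-2·u·v - v^2 + v, -u^2 - 2·u·v + u]].
At the point, J = [[4.2500, -2.5000], [-0.2500, 0.7500]] (det J = 2.5625).
Solving J·Δ = −F gives Δ = (-0.9634, 0.0122).
Then the next iterate is (u, v)₁ = (-0.4634, -0.4878).
Round to (-0.4634, -0.4878) and repeat: F = (0.058473, 0.441062), J = [[4.189744, 2.260465], [-1.177842, -1.130233]].
Δ = (-0.5128, 0.9247), so (u, v)₂ = (-0.9762, 0.4369).

(-0.9762, 0.4369)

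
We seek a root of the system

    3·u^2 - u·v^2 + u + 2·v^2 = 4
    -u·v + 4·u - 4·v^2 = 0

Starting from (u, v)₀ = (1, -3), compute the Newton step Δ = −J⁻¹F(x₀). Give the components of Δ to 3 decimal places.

At (1, -3): F = (9.000, -29.000).
Jacobian J = [[6·u - v^2 + 1, -2·u·v + 4·v], [-v + 4, -u - 8·v]].
At the point, J = [[-2.000, -6.000], [7.000, 23.000]] (det J = -4.000).
Solving J·Δ = −F gives Δ = (8.250, -1.250).

(8.250, -1.250)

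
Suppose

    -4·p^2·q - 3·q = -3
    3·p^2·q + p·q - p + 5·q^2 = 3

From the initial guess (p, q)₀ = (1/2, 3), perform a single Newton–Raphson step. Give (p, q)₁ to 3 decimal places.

(0.197, 1.659)

At (1/2, 3): F = (-9.000, 45.250).
Jacobian J = [[-8·p·q, -4·p^2 - 3], [6·p·q + q - 1, 3·p^2 + p + 10·q]].
At the point, J = [[-12.000, -4.000], [11.000, 31.250]] (det J = -331.000).
Solving J·Δ = −F gives Δ = (-0.303, -1.341).
Then the next iterate is (p, q)₁ = (0.197, 1.659).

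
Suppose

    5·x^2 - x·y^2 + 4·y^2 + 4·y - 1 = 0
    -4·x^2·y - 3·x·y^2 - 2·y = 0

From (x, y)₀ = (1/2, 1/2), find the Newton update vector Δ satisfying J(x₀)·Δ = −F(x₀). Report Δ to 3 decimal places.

At (1/2, 1/2): F = (3.125, -1.875).
Jacobian J = [[10·x - y^2, -2·x·y + 8·y + 4], [-8·x·y - 3·y^2, -4·x^2 - 6·x·y - 2]].
At the point, J = [[4.750, 7.500], [-2.750, -4.500]] (det J = -0.750).
Solving J·Δ = −F gives Δ = (0.000, -0.417).

(0.000, -0.417)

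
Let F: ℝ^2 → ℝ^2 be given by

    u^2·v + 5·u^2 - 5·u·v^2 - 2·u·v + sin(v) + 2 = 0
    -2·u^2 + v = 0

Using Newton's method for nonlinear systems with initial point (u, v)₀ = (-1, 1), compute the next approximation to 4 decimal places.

(-0.5984, 0.3936)

At (-1, 1): F = (15.841471, -1.0000).
Jacobian J = [[2·u·v + 10·u - 5·v^2 - 2·v, u^2 - 10·u·v - 2·u + cos(v)], [-4·u, 1]].
At the point, J = [[-19.0000, 13.540302], [4.0000, 1.0000]] (det J = -73.161209).
Solving J·Δ = −F gives Δ = (0.4016, -0.6064).
Then the next iterate is (u, v)₁ = (-0.5984, 0.3936).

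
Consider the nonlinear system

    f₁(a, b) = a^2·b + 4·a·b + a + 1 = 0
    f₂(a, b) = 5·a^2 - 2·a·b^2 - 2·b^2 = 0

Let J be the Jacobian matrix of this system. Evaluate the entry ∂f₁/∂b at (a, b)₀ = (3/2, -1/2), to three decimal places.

∂f₁/∂b = a^2 + 4·a.
At (3/2, -1/2) this is 8.250.

8.250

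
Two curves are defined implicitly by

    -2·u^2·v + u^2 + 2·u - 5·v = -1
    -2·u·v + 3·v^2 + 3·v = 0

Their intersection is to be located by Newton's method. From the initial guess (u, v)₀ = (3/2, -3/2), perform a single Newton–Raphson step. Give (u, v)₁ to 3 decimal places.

(0.265, -1.162)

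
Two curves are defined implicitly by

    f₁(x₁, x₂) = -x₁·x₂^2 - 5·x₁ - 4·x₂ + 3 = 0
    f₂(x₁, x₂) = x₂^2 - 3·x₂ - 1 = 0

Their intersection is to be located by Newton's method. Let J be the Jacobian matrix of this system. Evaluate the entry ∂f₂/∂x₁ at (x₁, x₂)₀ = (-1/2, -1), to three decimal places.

∂f₂/∂x₁ = 0.
At (-1/2, -1) this is 0.000.

0.000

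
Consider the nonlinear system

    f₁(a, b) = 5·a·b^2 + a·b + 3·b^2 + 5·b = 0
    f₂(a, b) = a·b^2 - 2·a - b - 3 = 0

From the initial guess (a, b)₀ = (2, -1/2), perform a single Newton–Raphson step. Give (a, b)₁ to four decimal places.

(-0.7647, -0.8873)

At (2, -1/2): F = (-0.2500, -6.0000).
Jacobian J = [[5·b^2 + b, 10·a·b + a + 6·b + 5], [b^2 - 2, 2·a·b - 1]].
At the point, J = [[0.7500, -6.0000], [-1.7500, -3.0000]] (det J = -12.7500).
Solving J·Δ = −F gives Δ = (-2.7647, -0.3873).
Then the next iterate is (a, b)₁ = (-0.7647, -0.8873).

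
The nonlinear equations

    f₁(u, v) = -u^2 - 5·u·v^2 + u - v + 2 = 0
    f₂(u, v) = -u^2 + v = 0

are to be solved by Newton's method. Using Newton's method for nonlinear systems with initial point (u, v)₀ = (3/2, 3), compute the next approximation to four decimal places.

At (3/2, 3): F = (-69.2500, 0.7500).
Jacobian J = [[-2·u - 5·v^2 + 1, -10·u·v - 1], [-2·u, 1]].
At the point, J = [[-47.0000, -46.0000], [-3.0000, 1.0000]] (det J = -185.0000).
Solving J·Δ = −F gives Δ = (-0.1878, -1.3135).
Then the next iterate is (u, v)₁ = (1.3122, 1.6865).

(1.3122, 1.6865)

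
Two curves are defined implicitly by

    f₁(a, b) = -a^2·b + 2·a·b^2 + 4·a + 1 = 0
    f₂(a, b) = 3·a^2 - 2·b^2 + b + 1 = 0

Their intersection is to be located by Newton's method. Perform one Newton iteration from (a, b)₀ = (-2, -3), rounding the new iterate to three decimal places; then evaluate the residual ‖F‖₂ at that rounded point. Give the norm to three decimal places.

9.803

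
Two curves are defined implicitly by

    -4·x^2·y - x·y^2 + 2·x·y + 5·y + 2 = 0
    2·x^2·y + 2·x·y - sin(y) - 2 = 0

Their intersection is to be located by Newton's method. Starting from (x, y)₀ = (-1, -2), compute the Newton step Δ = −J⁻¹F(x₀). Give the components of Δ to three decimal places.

At (-1, -2): F = (8.000, -1.09070).
Jacobian J = [[-8·x·y - y^2 + 2·y, -4·x^2 - 2·x·y + 2·x + 5], [4·x·y + 2·y, 2·x^2 + 2·x - cos(y)]].
At the point, J = [[-24.000, -5.000], [4.000, 0.41615]] (det J = 10.01248).
Solving J·Δ = −F gives Δ = (0.212, 0.582).

(0.212, 0.582)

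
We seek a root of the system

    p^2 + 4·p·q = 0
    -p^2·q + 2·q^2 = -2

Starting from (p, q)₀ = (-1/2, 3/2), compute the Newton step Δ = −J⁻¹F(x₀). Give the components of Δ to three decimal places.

(0.112, -1.094)

At (-1/2, 3/2): F = (-2.750, 6.125).
Jacobian J = [[2·p + 4·q, 4·p], [-2·p·q, -p^2 + 4·q]].
At the point, J = [[5.000, -2.000], [1.500, 5.750]] (det J = 31.750).
Solving J·Δ = −F gives Δ = (0.112, -1.094).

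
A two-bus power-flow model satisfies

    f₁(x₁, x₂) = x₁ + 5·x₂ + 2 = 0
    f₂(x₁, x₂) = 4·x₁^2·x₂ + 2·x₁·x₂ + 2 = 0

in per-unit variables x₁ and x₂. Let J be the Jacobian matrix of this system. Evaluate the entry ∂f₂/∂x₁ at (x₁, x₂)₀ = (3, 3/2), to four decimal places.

∂f₂/∂x₁ = 8·x₁·x₂ + 2·x₂.
At (3, 3/2) this is 39.0000.

39.0000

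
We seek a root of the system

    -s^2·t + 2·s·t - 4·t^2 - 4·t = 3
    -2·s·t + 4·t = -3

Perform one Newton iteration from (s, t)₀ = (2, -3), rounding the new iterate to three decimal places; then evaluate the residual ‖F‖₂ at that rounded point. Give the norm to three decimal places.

7.281

At (2, -3): F = (-27.000, 3.000).
Jacobian J = [[-2·s·t + 2·t, -s^2 + 2·s - 8·t - 4], [-2·t, -2·s + 4]].
At the point, J = [[6.000, 20.000], [6.000, 0.000]] (det J = -120.000).
Solving J·Δ = −F gives Δ = (-0.500, 1.500).
Then the next iterate is (s, t)₁ = (1.500, -1.500).
Re-evaluating at (1.500, -1.500): F = (-7.125, 1.500), so ‖F‖₂ = 7.281.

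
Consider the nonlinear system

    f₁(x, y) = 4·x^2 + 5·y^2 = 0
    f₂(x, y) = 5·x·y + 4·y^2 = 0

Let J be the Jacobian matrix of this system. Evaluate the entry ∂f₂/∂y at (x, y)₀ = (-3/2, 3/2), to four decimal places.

∂f₂/∂y = 5·x + 8·y.
At (-3/2, 3/2) this is 4.5000.

4.5000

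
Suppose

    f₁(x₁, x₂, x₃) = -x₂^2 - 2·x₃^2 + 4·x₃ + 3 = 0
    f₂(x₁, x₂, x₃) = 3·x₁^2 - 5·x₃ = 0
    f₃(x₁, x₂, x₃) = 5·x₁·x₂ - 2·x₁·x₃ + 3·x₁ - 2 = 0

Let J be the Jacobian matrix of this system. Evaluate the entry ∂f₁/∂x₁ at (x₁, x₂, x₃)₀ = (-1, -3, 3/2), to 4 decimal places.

0.0000

∂f₁/∂x₁ = 0.
At (-1, -3, 3/2) this is 0.0000.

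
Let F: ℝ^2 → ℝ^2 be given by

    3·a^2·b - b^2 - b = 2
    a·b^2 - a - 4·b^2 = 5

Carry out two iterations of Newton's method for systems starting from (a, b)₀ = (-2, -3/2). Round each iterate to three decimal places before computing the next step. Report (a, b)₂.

(-1.510, 0.202)

At (-2, -3/2): F = (-20.750, -16.500).
Jacobian J = [[6·a·b, 3·a^2 - 2·b - 1], [b^2 - 1, 2·a·b - 8·b]].
At the point, J = [[18.000, 14.000], [1.250, 18.000]] (det J = 306.500).
Solving J·Δ = −F gives Δ = (0.465, 0.884).
Then the next iterate is (a, b)₁ = (-1.535, -0.616).
Round to (-1.535, -0.616) and repeat: F = (-6.11776, -5.56529), J = [[5.67336, 7.30067], [-0.62054, 6.81912]].
Δ = (0.025, 0.818), so (a, b)₂ = (-1.510, 0.202).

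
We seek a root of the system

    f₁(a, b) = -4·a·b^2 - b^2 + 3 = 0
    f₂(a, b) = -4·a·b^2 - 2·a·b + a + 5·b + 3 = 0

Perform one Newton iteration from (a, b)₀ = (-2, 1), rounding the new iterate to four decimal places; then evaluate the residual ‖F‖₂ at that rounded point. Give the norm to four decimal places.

5.2941

At (-2, 1): F = (10.0000, 18.0000).
Jacobian J = [[-4·b^2, -8·a·b - 2·b], [-4·b^2 - 2·b + 1, -8·a·b - 2·a + 5]].
At the point, J = [[-4.0000, 14.0000], [-5.0000, 25.0000]] (det J = -30.0000).
Solving J·Δ = −F gives Δ = (-0.0667, -0.7333).
Then the next iterate is (a, b)₁ = (-2.0667, 0.2667).
Re-evaluating at (-2.0667, 0.2667): F = (3.516879, 3.957186), so ‖F‖₂ = 5.2941.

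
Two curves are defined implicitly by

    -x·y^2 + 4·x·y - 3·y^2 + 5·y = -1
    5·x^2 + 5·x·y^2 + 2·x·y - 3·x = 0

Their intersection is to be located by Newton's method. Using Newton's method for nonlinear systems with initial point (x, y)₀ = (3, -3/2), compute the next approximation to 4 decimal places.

(2.2936, -0.5808)

At (3, -3/2): F = (-38.0000, 60.7500).
Jacobian J = [[-y^2 + 4·y, -2·x·y + 4·x - 6·y + 5], [10·x + 5·y^2 + 2·y - 3, 10·x·y + 2·x]].
At the point, J = [[-8.2500, 35.0000], [35.2500, -39.0000]] (det J = -912.0000).
Solving J·Δ = −F gives Δ = (-0.7064, 0.9192).
Then the next iterate is (x, y)₁ = (2.2936, -0.5808).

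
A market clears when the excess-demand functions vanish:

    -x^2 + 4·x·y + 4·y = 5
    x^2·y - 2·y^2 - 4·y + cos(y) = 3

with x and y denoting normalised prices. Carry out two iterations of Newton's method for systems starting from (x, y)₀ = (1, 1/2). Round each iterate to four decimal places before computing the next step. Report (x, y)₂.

At (1, 1/2): F = (-2.0000, -4.122417).
Jacobian J = [[-2·x + 4·y, 4·x + 4], [2·x·y, x^2 - 4·y - sin(y) - 4]].
At the point, J = [[0.0000, 8.0000], [1.0000, -5.479426]] (det J = -8.0000).
Solving J·Δ = −F gives Δ = (5.4923, 0.2500).
Then the next iterate is (x, y)₁ = (6.4923, 0.7500).
Round to (6.4923, 0.7500) and repeat: F = (-24.673059, 25.219158), J = [[-9.9846, 29.9692], [9.738450, 34.468321]].
Δ = (-2.5255, -0.0181), so (x, y)₂ = (3.9668, 0.7319).

(3.9668, 0.7319)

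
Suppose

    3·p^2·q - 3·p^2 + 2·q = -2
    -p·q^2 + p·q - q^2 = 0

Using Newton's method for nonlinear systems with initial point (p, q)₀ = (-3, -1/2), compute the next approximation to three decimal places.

At (-3, -1/2): F = (-39.500, 2.000).
Jacobian J = [[6·p·q - 6·p, 3·p^2 + 2], [-q^2 + q, -2·p·q + p - 2·q]].
At the point, J = [[27.000, 29.000], [-0.750, -5.000]] (det J = -113.250).
Solving J·Δ = −F gives Δ = (1.232, 0.215).
Then the next iterate is (p, q)₁ = (-1.768, -0.285).

(-1.768, -0.285)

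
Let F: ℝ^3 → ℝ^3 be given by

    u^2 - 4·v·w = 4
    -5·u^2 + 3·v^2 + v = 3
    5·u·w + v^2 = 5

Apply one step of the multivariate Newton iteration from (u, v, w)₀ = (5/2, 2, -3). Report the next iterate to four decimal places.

At (5/2, 2, -3): F = (26.2500, -20.2500, -38.5000).
Jacobian J = [[2·u, -4·w, -4·v], [-10·u, 6·v + 1, 0], [5·w, 2·v, 5·u]].
At the point, J = [[5.0000, 12.0000, -8.0000], [-25.0000, 13.0000, 0.0000], [-15.0000, 4.0000, 12.5000]] (det J = 3802.5000).
Solving J·Δ = −F gives Δ = (-1.0380, -0.4385, 1.9747).
Then the next iterate is (u, v, w)₁ = (1.4620, 1.5615, -1.0253).

(1.4620, 1.5615, -1.0253)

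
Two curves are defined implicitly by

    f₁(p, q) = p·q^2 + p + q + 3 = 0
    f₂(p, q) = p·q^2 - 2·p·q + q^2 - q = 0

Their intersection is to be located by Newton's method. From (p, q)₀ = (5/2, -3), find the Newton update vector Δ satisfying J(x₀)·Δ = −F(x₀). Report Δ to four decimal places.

(0.3000, 2.0000)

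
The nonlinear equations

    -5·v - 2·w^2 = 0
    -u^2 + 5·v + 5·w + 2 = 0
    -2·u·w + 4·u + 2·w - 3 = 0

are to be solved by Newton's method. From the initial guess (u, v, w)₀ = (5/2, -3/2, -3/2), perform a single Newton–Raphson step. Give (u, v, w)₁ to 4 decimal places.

(1.2460, 0.1887, -0.5927)

At (5/2, -3/2, -3/2): F = (3.0000, -19.2500, 11.5000).
Jacobian J = [[0, -5, -4·w], [-2·u, 5, 5], [-2·w + 4, 0, -2·u + 2]].
At the point, J = [[0.0000, -5.0000, 6.0000], [-5.0000, 5.0000, 5.0000], [7.0000, 0.0000, -3.0000]] (det J = -310.0000).
Solving J·Δ = −F gives Δ = (-1.2540, 1.6887, 0.9073).
Then the next iterate is (u, v, w)₁ = (1.2460, 0.1887, -0.5927).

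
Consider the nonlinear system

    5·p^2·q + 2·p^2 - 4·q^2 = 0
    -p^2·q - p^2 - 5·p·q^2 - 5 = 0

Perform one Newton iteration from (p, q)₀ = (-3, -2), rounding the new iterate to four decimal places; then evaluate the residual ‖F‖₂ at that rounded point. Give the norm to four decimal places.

32.1567

At (-3, -2): F = (-88.0000, 64.0000).
Jacobian J = [[10·p·q + 4·p, 5·p^2 - 8·q], [-2·p·q - 2·p - 5·q^2, -p^2 - 10·p·q]].
At the point, J = [[48.0000, 61.0000], [-26.0000, -69.0000]] (det J = -1726.0000).
Solving J·Δ = −F gives Δ = (1.2561, 0.4542).
Then the next iterate is (p, q)₁ = (-1.7439, -1.5458).
Re-evaluating at (-1.7439, -1.5458): F = (-26.980952, 17.495105), so ‖F‖₂ = 32.1567.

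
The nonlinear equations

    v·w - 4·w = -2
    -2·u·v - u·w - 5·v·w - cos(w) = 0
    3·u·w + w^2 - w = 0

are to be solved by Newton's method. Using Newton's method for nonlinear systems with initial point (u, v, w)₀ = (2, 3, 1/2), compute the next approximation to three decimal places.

At (2, 3, 1/2): F = (1.500, -21.37758, 2.750).
Jacobian J = [[0, w, v - 4], [-2·v - w, -2·u - 5·w, -u - 5·v + sin(w)], [3·w, 0, 3·u + 2·w - 1]].
At the point, J = [[0.000, 0.500, -1.000], [-6.500, -6.500, -16.52057], [1.500, 0.000, 6.000]] (det J = -2.64043).
Solving J·Δ = −F gives Δ = (-13.240, 2.703, 2.852).
Then the next iterate is (u, v, w)₁ = (-11.240, 5.703, 3.352).

(-11.240, 5.703, 3.352)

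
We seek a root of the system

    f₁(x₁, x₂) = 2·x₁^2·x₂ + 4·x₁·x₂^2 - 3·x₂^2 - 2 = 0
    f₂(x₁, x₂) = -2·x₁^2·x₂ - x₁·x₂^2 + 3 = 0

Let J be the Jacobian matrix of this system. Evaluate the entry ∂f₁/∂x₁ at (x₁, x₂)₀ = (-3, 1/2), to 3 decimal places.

-5.000

∂f₁/∂x₁ = 4·x₁·x₂ + 4·x₂^2.
At (-3, 1/2) this is -5.000.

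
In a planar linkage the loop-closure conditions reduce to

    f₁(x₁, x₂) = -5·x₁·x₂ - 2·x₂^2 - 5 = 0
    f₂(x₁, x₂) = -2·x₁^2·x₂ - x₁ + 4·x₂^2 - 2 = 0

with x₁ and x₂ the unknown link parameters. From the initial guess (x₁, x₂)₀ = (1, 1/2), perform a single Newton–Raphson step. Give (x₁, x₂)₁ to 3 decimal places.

(-0.423, -0.135)

At (1, 1/2): F = (-8.000, -3.000).
Jacobian J = [[-5·x₂, -5·x₁ - 4·x₂], [-4·x₁·x₂ - 1, -2·x₁^2 + 8·x₂]].
At the point, J = [[-2.500, -7.000], [-3.000, 2.000]] (det J = -26.000).
Solving J·Δ = −F gives Δ = (-1.423, -0.635).
Then the next iterate is (x₁, x₂)₁ = (-0.423, -0.135).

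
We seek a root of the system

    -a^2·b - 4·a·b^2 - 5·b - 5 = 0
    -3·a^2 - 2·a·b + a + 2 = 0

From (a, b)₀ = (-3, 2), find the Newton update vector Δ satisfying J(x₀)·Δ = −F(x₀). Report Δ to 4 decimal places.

(1.1873, -0.3015)

At (-3, 2): F = (15.0000, -16.0000).
Jacobian J = [[-2·a·b - 4·b^2, -a^2 - 8·a·b - 5], [-6·a - 2·b + 1, -2·a]].
At the point, J = [[-4.0000, 34.0000], [15.0000, 6.0000]] (det J = -534.0000).
Solving J·Δ = −F gives Δ = (1.1873, -0.3015).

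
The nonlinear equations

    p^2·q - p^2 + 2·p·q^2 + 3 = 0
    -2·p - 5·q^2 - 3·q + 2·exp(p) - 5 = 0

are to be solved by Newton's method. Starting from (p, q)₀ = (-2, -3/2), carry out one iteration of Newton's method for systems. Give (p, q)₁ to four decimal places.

(-1.6413, -0.8250)

At (-2, -3/2): F = (-16.0000, -7.479329).
Jacobian J = [[2·p·q - 2·p + 2·q^2, p^2 + 4·p·q], [2·exp(p) - 2, -10·q - 3]].
At the point, J = [[14.5000, 16.0000], [-1.729329, 12.0000]] (det J = 201.669271).
Solving J·Δ = −F gives Δ = (0.3587, 0.6750).
Then the next iterate is (p, q)₁ = (-1.6413, -0.8250).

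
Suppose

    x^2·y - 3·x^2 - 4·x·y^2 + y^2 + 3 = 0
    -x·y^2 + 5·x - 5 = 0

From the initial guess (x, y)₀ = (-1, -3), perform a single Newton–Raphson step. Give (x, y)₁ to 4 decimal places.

At (-1, -3): F = (42.0000, -1.0000).
Jacobian J = [[2·x·y - 6·x - 4·y^2, x^2 - 8·x·y + 2·y], [-y^2 + 5, -2·x·y]].
At the point, J = [[-24.0000, -29.0000], [-4.0000, -6.0000]] (det J = 28.0000).
Solving J·Δ = −F gives Δ = (10.0357, -6.8571).
Then the next iterate is (x, y)₁ = (9.0357, -9.8571).

(9.0357, -9.8571)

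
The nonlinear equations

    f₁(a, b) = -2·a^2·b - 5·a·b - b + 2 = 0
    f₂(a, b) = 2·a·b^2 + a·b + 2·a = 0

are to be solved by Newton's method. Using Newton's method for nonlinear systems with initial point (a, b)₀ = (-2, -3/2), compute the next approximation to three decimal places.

(-1.700, -0.650)

At (-2, -3/2): F = (0.500, -10.000).
Jacobian J = [[-4·a·b - 5·b, -2·a^2 - 5·a - 1], [2·b^2 + b + 2, 4·a·b + a]].
At the point, J = [[-4.500, 1.000], [5.000, 10.000]] (det J = -50.000).
Solving J·Δ = −F gives Δ = (0.300, 0.850).
Then the next iterate is (a, b)₁ = (-1.700, -0.650).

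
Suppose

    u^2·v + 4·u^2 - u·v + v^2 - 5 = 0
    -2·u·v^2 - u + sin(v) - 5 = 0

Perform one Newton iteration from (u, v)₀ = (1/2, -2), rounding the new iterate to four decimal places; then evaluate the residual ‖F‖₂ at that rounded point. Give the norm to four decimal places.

29.1154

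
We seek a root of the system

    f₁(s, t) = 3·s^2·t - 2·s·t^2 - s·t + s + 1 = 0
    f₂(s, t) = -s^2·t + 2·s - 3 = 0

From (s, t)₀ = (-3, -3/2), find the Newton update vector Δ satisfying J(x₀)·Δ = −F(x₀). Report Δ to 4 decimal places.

(1.7553, -0.8652)

At (-3, -3/2): F = (-33.5000, 4.5000).
Jacobian J = [[6·s·t - 2·t^2 - t + 1, 3·s^2 - 4·s·t - s], [-2·s·t + 2, -s^2]].
At the point, J = [[25.0000, 12.0000], [-7.0000, -9.0000]] (det J = -141.0000).
Solving J·Δ = −F gives Δ = (1.7553, -0.8652).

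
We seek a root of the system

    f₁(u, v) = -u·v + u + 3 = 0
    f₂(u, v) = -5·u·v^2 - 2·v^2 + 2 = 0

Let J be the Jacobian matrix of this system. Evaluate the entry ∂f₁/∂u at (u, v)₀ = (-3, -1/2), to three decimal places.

1.500

∂f₁/∂u = -v + 1.
At (-3, -1/2) this is 1.500.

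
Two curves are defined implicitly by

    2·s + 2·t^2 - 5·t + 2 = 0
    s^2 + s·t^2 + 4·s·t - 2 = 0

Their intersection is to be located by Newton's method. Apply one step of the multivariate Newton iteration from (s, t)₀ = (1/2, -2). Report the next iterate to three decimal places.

(-0.750, -0.577)

At (1/2, -2): F = (21.000, -3.750).
Jacobian J = [[2, 4·t - 5], [2·s + t^2 + 4·t, 2·s·t + 4·s]].
At the point, J = [[2.000, -13.000], [-3.000, 0.000]] (det J = -39.000).
Solving J·Δ = −F gives Δ = (-1.250, 1.423).
Then the next iterate is (s, t)₁ = (-0.750, -0.577).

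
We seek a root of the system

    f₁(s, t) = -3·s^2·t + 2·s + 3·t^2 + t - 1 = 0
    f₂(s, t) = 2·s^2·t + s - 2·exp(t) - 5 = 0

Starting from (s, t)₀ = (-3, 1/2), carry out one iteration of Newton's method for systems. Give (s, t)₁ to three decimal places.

(4.188, 3.101)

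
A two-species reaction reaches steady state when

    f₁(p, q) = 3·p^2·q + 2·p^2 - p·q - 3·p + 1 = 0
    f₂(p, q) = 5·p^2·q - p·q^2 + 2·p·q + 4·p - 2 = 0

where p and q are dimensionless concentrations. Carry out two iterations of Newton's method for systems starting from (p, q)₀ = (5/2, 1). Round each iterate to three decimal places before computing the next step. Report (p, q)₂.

(1.941, -0.253)

At (5/2, 1): F = (22.250, 41.750).
Jacobian J = [[6·p·q + 4·p - q - 3, 3·p^2 - p], [10·p·q - q^2 + 2·q + 4, 5·p^2 - 2·p·q + 2·p]].
At the point, J = [[21.000, 16.250], [30.000, 31.250]] (det J = 168.750).
Solving J·Δ = −F gives Δ = (-0.100, -1.240).
Then the next iterate is (p, q)₁ = (2.400, -0.240).
Round to (2.400, -0.240) and repeat: F = (1.74880, -0.60224), J = [[3.384, 14.880], [-2.29760, 34.752]].
Δ = (-0.459, -0.013), so (p, q)₂ = (1.941, -0.253).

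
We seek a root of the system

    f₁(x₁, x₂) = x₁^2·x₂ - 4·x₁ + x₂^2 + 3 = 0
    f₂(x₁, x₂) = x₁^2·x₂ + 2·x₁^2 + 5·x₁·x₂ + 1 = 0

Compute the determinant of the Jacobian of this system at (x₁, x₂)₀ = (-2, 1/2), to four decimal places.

73.5000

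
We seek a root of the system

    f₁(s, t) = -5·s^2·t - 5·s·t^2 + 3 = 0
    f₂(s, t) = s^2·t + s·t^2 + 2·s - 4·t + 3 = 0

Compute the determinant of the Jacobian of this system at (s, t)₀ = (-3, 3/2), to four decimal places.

-135.0000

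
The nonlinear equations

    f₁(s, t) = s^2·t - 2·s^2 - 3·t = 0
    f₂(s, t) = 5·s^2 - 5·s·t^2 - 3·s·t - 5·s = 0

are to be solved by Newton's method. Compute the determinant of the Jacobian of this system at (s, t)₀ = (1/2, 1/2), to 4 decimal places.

-1.5625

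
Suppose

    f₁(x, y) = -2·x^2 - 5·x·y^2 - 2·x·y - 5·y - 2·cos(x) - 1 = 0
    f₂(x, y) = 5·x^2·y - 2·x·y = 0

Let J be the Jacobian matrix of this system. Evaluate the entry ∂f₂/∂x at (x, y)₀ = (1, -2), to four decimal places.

∂f₂/∂x = 10·x·y - 2·y.
At (1, -2) this is -16.0000.

-16.0000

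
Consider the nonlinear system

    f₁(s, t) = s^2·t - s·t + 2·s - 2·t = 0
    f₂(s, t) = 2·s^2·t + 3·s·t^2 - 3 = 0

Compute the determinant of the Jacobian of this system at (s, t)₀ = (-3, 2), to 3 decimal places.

J = [[2·s·t - t + 2, s^2 - s - 2], [4·s·t + 3·t^2, 2·s^2 + 6·s·t]].
At the point, J = [[-12.000, 10.000], [-12.000, -18.000]].
det J = 336.000.

336.000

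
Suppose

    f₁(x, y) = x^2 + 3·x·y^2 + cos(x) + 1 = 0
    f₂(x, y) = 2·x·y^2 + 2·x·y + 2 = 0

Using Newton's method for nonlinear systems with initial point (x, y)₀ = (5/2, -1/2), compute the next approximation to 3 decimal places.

(4.000, 1.640)

At (5/2, -1/2): F = (8.32386, 0.750).
Jacobian J = [[2·x + 3·y^2 - sin(x), 6·x·y], [2·y^2 + 2·y, 4·x·y + 2·x]].
At the point, J = [[5.15153, -7.500], [-0.500, 0.000]] (det J = -3.750).
Solving J·Δ = −F gives Δ = (1.500, 2.140).
Then the next iterate is (x, y)₁ = (4.000, 1.640).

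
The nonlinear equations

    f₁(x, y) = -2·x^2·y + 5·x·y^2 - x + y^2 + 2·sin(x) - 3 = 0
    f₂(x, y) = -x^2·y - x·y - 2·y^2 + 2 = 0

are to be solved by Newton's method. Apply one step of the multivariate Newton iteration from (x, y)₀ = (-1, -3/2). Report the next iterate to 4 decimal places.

At (-1, -3/2): F = (-9.682942, -2.5000).
Jacobian J = [[-4·x·y + 5·y^2 + 2·cos(x) - 1, -2·x^2 + 10·x·y + 2·y], [-2·x·y - y, -x^2 - x - 4·y]].
At the point, J = [[5.330605, 10.0000], [-1.5000, 6.0000]] (det J = 46.983628).
Solving J·Δ = −F gives Δ = (0.7045, 0.5928).
Then the next iterate is (x, y)₁ = (-0.2955, -0.9072).

(-0.2955, -0.9072)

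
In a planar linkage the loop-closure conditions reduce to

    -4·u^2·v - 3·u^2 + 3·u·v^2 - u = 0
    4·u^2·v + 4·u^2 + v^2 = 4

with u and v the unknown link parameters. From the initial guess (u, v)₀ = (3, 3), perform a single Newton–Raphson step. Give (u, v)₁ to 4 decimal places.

(1.8505, 2.0797)

At (3, 3): F = (-57.0000, 149.0000).
Jacobian J = [[-8·u·v - 6·u + 3·v^2 - 1, -4·u^2 + 6·u·v], [8·u·v + 8·u, 4·u^2 + 2·v]].
At the point, J = [[-64.0000, 18.0000], [96.0000, 42.0000]] (det J = -4416.0000).
Solving J·Δ = −F gives Δ = (-1.1495, -0.9203).
Then the next iterate is (u, v)₁ = (1.8505, 2.0797).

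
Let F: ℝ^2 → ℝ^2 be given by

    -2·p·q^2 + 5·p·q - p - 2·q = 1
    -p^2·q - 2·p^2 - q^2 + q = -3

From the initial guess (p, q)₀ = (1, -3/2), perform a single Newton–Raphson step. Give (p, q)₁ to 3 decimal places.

At (1, -3/2): F = (-11.000, -1.250).
Jacobian J = [[-2·q^2 + 5·q - 1, -4·p·q + 5·p - 2], [-2·p·q - 4·p, -p^2 - 2·q + 1]].
At the point, J = [[-13.000, 9.000], [-1.000, 3.000]] (det J = -30.000).
Solving J·Δ = −F gives Δ = (-0.725, 0.175).
Then the next iterate is (p, q)₁ = (0.275, -1.325).

(0.275, -1.325)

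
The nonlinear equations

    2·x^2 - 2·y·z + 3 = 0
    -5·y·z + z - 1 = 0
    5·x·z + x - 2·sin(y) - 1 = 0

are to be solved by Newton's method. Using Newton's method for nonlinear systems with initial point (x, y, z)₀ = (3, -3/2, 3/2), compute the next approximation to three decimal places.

(1.241, -0.798, 0.737)

At (3, -3/2, 3/2): F = (25.500, 11.750, 26.49499).
Jacobian J = [[4·x, -2·z, -2·y], [0, -5·z, -5·y + 1], [5·z + 1, -2·cos(y), 5·x]].
At the point, J = [[12.000, -3.000, 3.000], [0.000, -7.500, 8.500], [8.500, -0.14147, 15.000]] (det J = -1361.06961).
Solving J·Δ = −F gives Δ = (-1.759, 0.702, -0.763).
Then the next iterate is (x, y, z)₁ = (1.241, -0.798, 0.737).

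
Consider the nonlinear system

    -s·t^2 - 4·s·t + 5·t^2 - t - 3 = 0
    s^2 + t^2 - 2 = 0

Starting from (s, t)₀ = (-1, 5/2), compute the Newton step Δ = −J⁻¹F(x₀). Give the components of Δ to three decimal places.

At (-1, 5/2): F = (42.000, 5.250).
Jacobian J = [[-t^2 - 4·t, -2·s·t - 4·s + 10·t - 1], [2·s, 2·t]].
At the point, J = [[-16.250, 33.000], [-2.000, 5.000]] (det J = -15.250).
Solving J·Δ = −F gives Δ = (2.410, -0.086).

(2.410, -0.086)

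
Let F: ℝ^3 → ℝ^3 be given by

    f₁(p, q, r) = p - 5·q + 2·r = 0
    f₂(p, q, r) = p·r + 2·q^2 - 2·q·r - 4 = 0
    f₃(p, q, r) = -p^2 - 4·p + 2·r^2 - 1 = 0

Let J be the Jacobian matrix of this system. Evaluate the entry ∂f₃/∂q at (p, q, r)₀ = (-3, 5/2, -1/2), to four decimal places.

0.0000

∂f₃/∂q = 0.
At (-3, 5/2, -1/2) this is 0.0000.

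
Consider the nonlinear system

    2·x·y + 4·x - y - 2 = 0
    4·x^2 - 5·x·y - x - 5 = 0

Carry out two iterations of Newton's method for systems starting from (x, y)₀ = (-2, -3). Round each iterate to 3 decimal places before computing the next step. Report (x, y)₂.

(-2.770, -1.949)

At (-2, -3): F = (5.000, -17.000).
Jacobian J = [[2·y + 4, 2·x - 1], [8·x - 5·y - 1, -5·x]].
At the point, J = [[-2.000, -5.000], [-2.000, 10.000]] (det J = -30.000).
Solving J·Δ = −F gives Δ = (-1.167, 1.467).
Then the next iterate is (x, y)₁ = (-3.167, -1.533).
Round to (-3.167, -1.533) and repeat: F = (-3.42498, 14.01150), J = [[0.934, -7.334], [-18.671, 15.835]].
Δ = (0.397, -0.416), so (x, y)₂ = (-2.770, -1.949).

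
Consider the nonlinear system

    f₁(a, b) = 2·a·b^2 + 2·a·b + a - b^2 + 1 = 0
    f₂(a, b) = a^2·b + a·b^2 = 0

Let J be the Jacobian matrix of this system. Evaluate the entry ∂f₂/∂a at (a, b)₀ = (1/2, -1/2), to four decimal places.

-0.2500

∂f₂/∂a = 2·a·b + b^2.
At (1/2, -1/2) this is -0.2500.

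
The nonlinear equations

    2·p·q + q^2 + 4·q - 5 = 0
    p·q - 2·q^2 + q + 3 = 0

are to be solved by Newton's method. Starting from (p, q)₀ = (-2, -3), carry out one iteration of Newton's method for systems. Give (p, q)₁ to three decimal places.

(-2.333, -2.000)

At (-2, -3): F = (4.000, -12.000).
Jacobian J = [[2·q, 2·p + 2·q + 4], [q, p - 4·q + 1]].
At the point, J = [[-6.000, -6.000], [-3.000, 11.000]] (det J = -84.000).
Solving J·Δ = −F gives Δ = (-0.333, 1.000).
Then the next iterate is (p, q)₁ = (-2.333, -2.000).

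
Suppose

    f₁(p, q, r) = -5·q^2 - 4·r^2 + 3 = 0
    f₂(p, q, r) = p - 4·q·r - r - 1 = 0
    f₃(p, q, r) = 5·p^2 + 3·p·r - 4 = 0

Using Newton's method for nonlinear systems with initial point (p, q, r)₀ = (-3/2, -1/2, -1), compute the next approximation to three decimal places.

(-0.801, 0.247, -1.185)

At (-3/2, -1/2, -1): F = (-2.250, -3.500, 11.750).
Jacobian J = [[0, -10·q, -8·r], [1, -4·r, -4·q - 1], [10·p + 3·r, 0, 3·p]].
At the point, J = [[0.000, 5.000, 8.000], [1.000, 4.000, 1.000], [-18.000, 0.000, -4.500]] (det J = 508.500).
Solving J·Δ = −F gives Δ = (0.699, 0.747, -0.185).
Then the next iterate is (p, q, r)₁ = (-0.801, 0.247, -1.185).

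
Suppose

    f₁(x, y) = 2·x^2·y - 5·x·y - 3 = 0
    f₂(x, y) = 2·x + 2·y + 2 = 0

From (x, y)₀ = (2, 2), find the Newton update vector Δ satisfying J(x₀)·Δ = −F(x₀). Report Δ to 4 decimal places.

(-0.3750, -4.6250)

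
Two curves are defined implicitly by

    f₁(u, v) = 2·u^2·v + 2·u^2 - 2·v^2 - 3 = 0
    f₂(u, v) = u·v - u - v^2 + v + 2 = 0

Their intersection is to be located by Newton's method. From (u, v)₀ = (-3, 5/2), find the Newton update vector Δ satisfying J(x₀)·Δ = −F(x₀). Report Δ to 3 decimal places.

(1.002, -0.678)

At (-3, 5/2): F = (47.500, -6.250).
Jacobian J = [[4·u·v + 4·u, 2·u^2 - 4·v], [v - 1, u - 2·v + 1]].
At the point, J = [[-42.000, 8.000], [1.500, -7.000]] (det J = 282.000).
Solving J·Δ = −F gives Δ = (1.002, -0.678).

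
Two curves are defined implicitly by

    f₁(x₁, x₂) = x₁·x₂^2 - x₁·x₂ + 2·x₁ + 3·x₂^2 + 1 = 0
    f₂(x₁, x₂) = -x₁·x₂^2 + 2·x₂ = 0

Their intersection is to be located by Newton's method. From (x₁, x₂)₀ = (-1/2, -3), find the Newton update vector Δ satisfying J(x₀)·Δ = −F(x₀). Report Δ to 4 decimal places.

At (-1/2, -3): F = (21.0000, -1.5000).
Jacobian J = [[x₂^2 - x₂ + 2, 2·x₁·x₂ - x₁ + 6·x₂], [-x₂^2, -2·x₁·x₂ + 2]].
At the point, J = [[14.0000, -14.5000], [-9.0000, -1.0000]] (det J = -144.5000).
Solving J·Δ = −F gives Δ = (-0.2958, 1.1626).

(-0.2958, 1.1626)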